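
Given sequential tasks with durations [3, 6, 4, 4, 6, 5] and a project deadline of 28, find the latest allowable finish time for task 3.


LF(activity 3) = deadline - sum of successor durations
Successors: activities 4 through 6 with durations [4, 6, 5]
Sum of successor durations = 15
LF = 28 - 15 = 13

13


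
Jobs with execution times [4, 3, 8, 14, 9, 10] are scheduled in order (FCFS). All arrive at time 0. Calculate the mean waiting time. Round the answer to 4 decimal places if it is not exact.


FCFS order (as given): [4, 3, 8, 14, 9, 10]
Waiting times:
  Job 1: wait = 0
  Job 2: wait = 4
  Job 3: wait = 7
  Job 4: wait = 15
  Job 5: wait = 29
  Job 6: wait = 38
Sum of waiting times = 93
Average waiting time = 93/6 = 15.5

15.5


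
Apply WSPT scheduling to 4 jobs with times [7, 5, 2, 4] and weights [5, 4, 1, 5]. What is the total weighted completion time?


Compute p/w ratios and sort ascending (WSPT): [(4, 5), (5, 4), (7, 5), (2, 1)]
Compute weighted completion times:
  Job (p=4,w=5): C=4, w*C=5*4=20
  Job (p=5,w=4): C=9, w*C=4*9=36
  Job (p=7,w=5): C=16, w*C=5*16=80
  Job (p=2,w=1): C=18, w*C=1*18=18
Total weighted completion time = 154

154


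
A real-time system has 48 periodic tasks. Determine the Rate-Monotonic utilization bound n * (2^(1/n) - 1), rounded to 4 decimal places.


Compute 2^(1/48) = 1.0145453349
Subtract 1: 1.0145453349 - 1 = 0.0145453349
Multiply by n: 48 * 0.0145453349 = 0.6981760752
Round to 4 dp: 0.6982

0.6982


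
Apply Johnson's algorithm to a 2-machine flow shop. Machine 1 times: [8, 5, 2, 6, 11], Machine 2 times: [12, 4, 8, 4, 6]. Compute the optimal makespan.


Apply Johnson's rule:
  Group 1 (a <= b): [(3, 2, 8), (1, 8, 12)]
  Group 2 (a > b): [(5, 11, 6), (2, 5, 4), (4, 6, 4)]
Optimal job order: [3, 1, 5, 2, 4]
Schedule:
  Job 3: M1 done at 2, M2 done at 10
  Job 1: M1 done at 10, M2 done at 22
  Job 5: M1 done at 21, M2 done at 28
  Job 2: M1 done at 26, M2 done at 32
  Job 4: M1 done at 32, M2 done at 36
Makespan = 36

36


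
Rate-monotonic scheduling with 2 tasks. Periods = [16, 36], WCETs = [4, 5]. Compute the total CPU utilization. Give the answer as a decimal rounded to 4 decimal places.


Compute individual utilizations (exact fractions):
  Task 1: C/T = 4/16 = 1/4 (approx. 0.25)
  Task 2: C/T = 5/36 (approx. 0.1389)
Total utilization U = 1/4 + 5/36 = 7/18
Rounded to 4 decimal places: U = 0.3889
RM (Liu & Layland) bound for 2 tasks = 0.828427; compare with U = 7/18 (approx. 0.388889)
U <= bound, so schedulable by RM sufficient condition.

0.3889


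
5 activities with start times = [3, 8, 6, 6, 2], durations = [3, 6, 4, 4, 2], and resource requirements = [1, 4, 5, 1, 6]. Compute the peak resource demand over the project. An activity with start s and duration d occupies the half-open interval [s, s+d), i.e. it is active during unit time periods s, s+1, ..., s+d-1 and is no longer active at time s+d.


Each activity i is active on [start_i, start_i + duration_i).
Compute total resource usage per time slot:
  t=0: active resources = [], total = 0
  t=1: active resources = [], total = 0
  t=2: active resources = [6], total = 6
  t=3: active resources = [1, 6], total = 7
  t=4: active resources = [1], total = 1
  t=5: active resources = [1], total = 1
  t=6: active resources = [5, 1], total = 6
  t=7: active resources = [5, 1], total = 6
  t=8: active resources = [4, 5, 1], total = 10
  t=9: active resources = [4, 5, 1], total = 10
  t=10: active resources = [4], total = 4
  t=11: active resources = [4], total = 4
  t=12: active resources = [4], total = 4
  t=13: active resources = [4], total = 4
Peak resource demand = 10

10


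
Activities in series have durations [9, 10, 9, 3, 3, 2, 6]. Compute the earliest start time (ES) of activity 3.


Activity 3 starts after activities 1 through 2 complete.
Predecessor durations: [9, 10]
ES = 9 + 10 = 19

19


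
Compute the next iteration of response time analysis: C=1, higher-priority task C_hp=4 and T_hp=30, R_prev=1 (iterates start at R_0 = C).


R_next = C + ceil(R_prev / T_hp) * C_hp
ceil(1 / 30) = ceil(0.0333) = 1
Interference = 1 * 4 = 4
R_next = 1 + 4 = 5

5


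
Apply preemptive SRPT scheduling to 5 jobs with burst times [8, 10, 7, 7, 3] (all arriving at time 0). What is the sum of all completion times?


Since all jobs arrive at t=0, SRPT equals SPT ordering.
SPT order: [3, 7, 7, 8, 10]
Completion times:
  Job 1: p=3, C=3
  Job 2: p=7, C=10
  Job 3: p=7, C=17
  Job 4: p=8, C=25
  Job 5: p=10, C=35
Total completion time = 3 + 10 + 17 + 25 + 35 = 90

90


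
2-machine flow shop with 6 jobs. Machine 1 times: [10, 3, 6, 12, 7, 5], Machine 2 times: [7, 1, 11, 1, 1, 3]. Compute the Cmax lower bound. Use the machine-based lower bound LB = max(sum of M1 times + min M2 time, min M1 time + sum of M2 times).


LB1 = sum(M1 times) + min(M2 times) = 43 + 1 = 44
LB2 = min(M1 times) + sum(M2 times) = 3 + 24 = 27
Lower bound = max(LB1, LB2) = max(44, 27) = 44

44


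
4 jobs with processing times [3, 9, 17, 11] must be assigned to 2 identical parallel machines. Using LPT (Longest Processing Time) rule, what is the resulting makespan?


Sort jobs in decreasing order (LPT): [17, 11, 9, 3]
Assign each job to the least loaded machine:
  Machine 1: jobs [17, 3], load = 20
  Machine 2: jobs [11, 9], load = 20
Makespan = max load = 20

20


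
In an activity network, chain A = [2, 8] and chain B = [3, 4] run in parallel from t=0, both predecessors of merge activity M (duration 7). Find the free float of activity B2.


ES(B2) = sum of predecessors on chain B = 3
EF(B2) = ES + duration = 3 + 4 = 7
Successor of B2 is M. ES(M) = max(sum(A), sum(B)) = max(10, 7) = 10
Free float = ES(successor) - EF(current) = 10 - 7 = 3

3


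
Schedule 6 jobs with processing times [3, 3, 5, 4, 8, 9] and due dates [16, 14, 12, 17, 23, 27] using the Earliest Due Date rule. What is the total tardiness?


Sort by due date (EDD order): [(5, 12), (3, 14), (3, 16), (4, 17), (8, 23), (9, 27)]
Compute completion times and tardiness:
  Job 1: p=5, d=12, C=5, tardiness=max(0,5-12)=0
  Job 2: p=3, d=14, C=8, tardiness=max(0,8-14)=0
  Job 3: p=3, d=16, C=11, tardiness=max(0,11-16)=0
  Job 4: p=4, d=17, C=15, tardiness=max(0,15-17)=0
  Job 5: p=8, d=23, C=23, tardiness=max(0,23-23)=0
  Job 6: p=9, d=27, C=32, tardiness=max(0,32-27)=5
Total tardiness = 5

5


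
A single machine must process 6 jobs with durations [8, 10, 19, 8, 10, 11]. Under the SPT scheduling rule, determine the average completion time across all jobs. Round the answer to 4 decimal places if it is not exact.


Sort jobs by processing time (SPT order): [8, 8, 10, 10, 11, 19]
Compute completion times sequentially:
  Job 1: processing = 8, completes at 8
  Job 2: processing = 8, completes at 16
  Job 3: processing = 10, completes at 26
  Job 4: processing = 10, completes at 36
  Job 5: processing = 11, completes at 47
  Job 6: processing = 19, completes at 66
Sum of completion times = 199
Average completion time = 199/6 = 33.1667

33.1667


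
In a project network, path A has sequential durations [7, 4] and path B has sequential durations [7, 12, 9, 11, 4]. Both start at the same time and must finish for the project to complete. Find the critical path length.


Path A total = 7 + 4 = 11
Path B total = 7 + 12 + 9 + 11 + 4 = 43
Critical path = longest path = max(11, 43) = 43

43


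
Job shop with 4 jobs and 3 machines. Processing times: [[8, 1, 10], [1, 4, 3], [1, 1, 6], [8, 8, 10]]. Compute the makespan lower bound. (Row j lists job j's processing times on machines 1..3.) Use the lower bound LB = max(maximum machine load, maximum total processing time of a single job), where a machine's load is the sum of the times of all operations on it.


Machine loads:
  Machine 1: 8 + 1 + 1 + 8 = 18
  Machine 2: 1 + 4 + 1 + 8 = 14
  Machine 3: 10 + 3 + 6 + 10 = 29
Max machine load = 29
Job totals:
  Job 1: 19
  Job 2: 8
  Job 3: 8
  Job 4: 26
Max job total = 26
Lower bound = max(29, 26) = 29

29


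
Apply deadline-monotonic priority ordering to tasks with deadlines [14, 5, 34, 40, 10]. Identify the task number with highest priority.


Sort tasks by relative deadline (ascending):
  Task 2: deadline = 5
  Task 5: deadline = 10
  Task 1: deadline = 14
  Task 3: deadline = 34
  Task 4: deadline = 40
Priority order (highest first): [2, 5, 1, 3, 4]
Highest priority task = 2

2


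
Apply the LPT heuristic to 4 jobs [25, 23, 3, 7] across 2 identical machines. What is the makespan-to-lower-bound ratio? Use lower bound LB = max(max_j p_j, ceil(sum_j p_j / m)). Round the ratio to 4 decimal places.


LPT order: [25, 23, 7, 3]
Machine loads after assignment: [28, 30]
LPT makespan = 30
Lower bound = max(max_job, ceil(total/2)) = max(25, 29) = 29
Ratio = 30 / 29 = 1.0345

1.0345


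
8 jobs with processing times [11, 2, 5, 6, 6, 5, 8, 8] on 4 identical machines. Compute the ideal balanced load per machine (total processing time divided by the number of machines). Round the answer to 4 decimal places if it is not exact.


Total processing time = 11 + 2 + 5 + 6 + 6 + 5 + 8 + 8 = 51
Number of machines = 4
Ideal balanced load = 51 / 4 = 12.75

12.75


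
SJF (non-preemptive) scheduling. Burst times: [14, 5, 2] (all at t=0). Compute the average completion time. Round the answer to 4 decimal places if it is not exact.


SJF order (ascending): [2, 5, 14]
Completion times:
  Job 1: burst=2, C=2
  Job 2: burst=5, C=7
  Job 3: burst=14, C=21
Average completion = 30/3 = 10.0

10.0


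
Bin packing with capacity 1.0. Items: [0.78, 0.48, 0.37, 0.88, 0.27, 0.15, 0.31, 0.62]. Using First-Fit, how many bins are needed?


Place items sequentially using First-Fit:
  Item 0.78 -> new Bin 1
  Item 0.48 -> new Bin 2
  Item 0.37 -> Bin 2 (now 0.85)
  Item 0.88 -> new Bin 3
  Item 0.27 -> new Bin 4
  Item 0.15 -> Bin 1 (now 0.93)
  Item 0.31 -> Bin 4 (now 0.58)
  Item 0.62 -> new Bin 5
Total bins used = 5

5


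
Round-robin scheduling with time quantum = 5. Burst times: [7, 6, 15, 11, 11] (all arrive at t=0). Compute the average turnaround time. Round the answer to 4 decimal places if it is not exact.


Time quantum = 5
Execution trace:
  J1 runs 5 units, time = 5
  J2 runs 5 units, time = 10
  J3 runs 5 units, time = 15
  J4 runs 5 units, time = 20
  J5 runs 5 units, time = 25
  J1 runs 2 units, time = 27
  J2 runs 1 units, time = 28
  J3 runs 5 units, time = 33
  J4 runs 5 units, time = 38
  J5 runs 5 units, time = 43
  J3 runs 5 units, time = 48
  J4 runs 1 units, time = 49
  J5 runs 1 units, time = 50
Finish times: [27, 28, 48, 49, 50]
Average turnaround = 202/5 = 40.4

40.4


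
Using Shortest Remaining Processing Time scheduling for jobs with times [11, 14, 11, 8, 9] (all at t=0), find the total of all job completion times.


Since all jobs arrive at t=0, SRPT equals SPT ordering.
SPT order: [8, 9, 11, 11, 14]
Completion times:
  Job 1: p=8, C=8
  Job 2: p=9, C=17
  Job 3: p=11, C=28
  Job 4: p=11, C=39
  Job 5: p=14, C=53
Total completion time = 8 + 17 + 28 + 39 + 53 = 145

145


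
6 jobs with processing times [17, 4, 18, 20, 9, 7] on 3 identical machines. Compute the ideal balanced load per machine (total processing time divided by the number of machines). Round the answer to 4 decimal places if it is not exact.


Total processing time = 17 + 4 + 18 + 20 + 9 + 7 = 75
Number of machines = 3
Ideal balanced load = 75 / 3 = 25.0

25.0


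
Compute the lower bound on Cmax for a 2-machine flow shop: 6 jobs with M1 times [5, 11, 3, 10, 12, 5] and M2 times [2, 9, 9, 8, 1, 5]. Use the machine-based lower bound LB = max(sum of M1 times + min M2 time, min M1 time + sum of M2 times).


LB1 = sum(M1 times) + min(M2 times) = 46 + 1 = 47
LB2 = min(M1 times) + sum(M2 times) = 3 + 34 = 37
Lower bound = max(LB1, LB2) = max(47, 37) = 47

47


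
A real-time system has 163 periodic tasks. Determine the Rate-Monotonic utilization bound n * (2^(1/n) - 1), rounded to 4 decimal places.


Compute 2^(1/163) = 1.0042614911
Subtract 1: 1.0042614911 - 1 = 0.0042614911
Multiply by n: 163 * 0.0042614911 = 0.6946230493
Round to 4 dp: 0.6946

0.6946


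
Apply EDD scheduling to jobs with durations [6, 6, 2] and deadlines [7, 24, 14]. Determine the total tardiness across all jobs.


Sort by due date (EDD order): [(6, 7), (2, 14), (6, 24)]
Compute completion times and tardiness:
  Job 1: p=6, d=7, C=6, tardiness=max(0,6-7)=0
  Job 2: p=2, d=14, C=8, tardiness=max(0,8-14)=0
  Job 3: p=6, d=24, C=14, tardiness=max(0,14-24)=0
Total tardiness = 0

0


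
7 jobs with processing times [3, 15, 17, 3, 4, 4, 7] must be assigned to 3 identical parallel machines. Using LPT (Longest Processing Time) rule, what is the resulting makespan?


Sort jobs in decreasing order (LPT): [17, 15, 7, 4, 4, 3, 3]
Assign each job to the least loaded machine:
  Machine 1: jobs [17], load = 17
  Machine 2: jobs [15, 3], load = 18
  Machine 3: jobs [7, 4, 4, 3], load = 18
Makespan = max load = 18

18


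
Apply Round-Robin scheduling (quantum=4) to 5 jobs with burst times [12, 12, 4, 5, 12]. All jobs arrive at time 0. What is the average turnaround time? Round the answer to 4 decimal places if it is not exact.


Time quantum = 4
Execution trace:
  J1 runs 4 units, time = 4
  J2 runs 4 units, time = 8
  J3 runs 4 units, time = 12
  J4 runs 4 units, time = 16
  J5 runs 4 units, time = 20
  J1 runs 4 units, time = 24
  J2 runs 4 units, time = 28
  J4 runs 1 units, time = 29
  J5 runs 4 units, time = 33
  J1 runs 4 units, time = 37
  J2 runs 4 units, time = 41
  J5 runs 4 units, time = 45
Finish times: [37, 41, 12, 29, 45]
Average turnaround = 164/5 = 32.8

32.8


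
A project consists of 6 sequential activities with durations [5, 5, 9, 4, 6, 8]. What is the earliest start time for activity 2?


Activity 2 starts after activities 1 through 1 complete.
Predecessor durations: [5]
ES = 5 = 5

5


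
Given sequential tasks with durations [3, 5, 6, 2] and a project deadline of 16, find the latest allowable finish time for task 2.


LF(activity 2) = deadline - sum of successor durations
Successors: activities 3 through 4 with durations [6, 2]
Sum of successor durations = 8
LF = 16 - 8 = 8

8


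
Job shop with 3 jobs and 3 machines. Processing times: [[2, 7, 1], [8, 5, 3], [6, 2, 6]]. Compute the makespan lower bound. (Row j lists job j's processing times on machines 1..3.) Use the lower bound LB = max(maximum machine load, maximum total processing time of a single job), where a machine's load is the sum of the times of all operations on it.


Machine loads:
  Machine 1: 2 + 8 + 6 = 16
  Machine 2: 7 + 5 + 2 = 14
  Machine 3: 1 + 3 + 6 = 10
Max machine load = 16
Job totals:
  Job 1: 10
  Job 2: 16
  Job 3: 14
Max job total = 16
Lower bound = max(16, 16) = 16

16


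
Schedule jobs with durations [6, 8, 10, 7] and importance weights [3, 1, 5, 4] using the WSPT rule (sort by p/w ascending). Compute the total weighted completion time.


Compute p/w ratios and sort ascending (WSPT): [(7, 4), (6, 3), (10, 5), (8, 1)]
Compute weighted completion times:
  Job (p=7,w=4): C=7, w*C=4*7=28
  Job (p=6,w=3): C=13, w*C=3*13=39
  Job (p=10,w=5): C=23, w*C=5*23=115
  Job (p=8,w=1): C=31, w*C=1*31=31
Total weighted completion time = 213

213


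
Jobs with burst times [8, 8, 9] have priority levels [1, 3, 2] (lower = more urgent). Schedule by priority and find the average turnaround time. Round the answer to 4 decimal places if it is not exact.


Sort by priority (ascending = highest first):
Order: [(1, 8), (2, 9), (3, 8)]
Completion times:
  Priority 1, burst=8, C=8
  Priority 2, burst=9, C=17
  Priority 3, burst=8, C=25
Average turnaround = 50/3 = 16.6667

16.6667


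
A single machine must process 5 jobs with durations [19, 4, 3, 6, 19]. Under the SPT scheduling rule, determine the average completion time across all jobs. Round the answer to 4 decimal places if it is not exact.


Sort jobs by processing time (SPT order): [3, 4, 6, 19, 19]
Compute completion times sequentially:
  Job 1: processing = 3, completes at 3
  Job 2: processing = 4, completes at 7
  Job 3: processing = 6, completes at 13
  Job 4: processing = 19, completes at 32
  Job 5: processing = 19, completes at 51
Sum of completion times = 106
Average completion time = 106/5 = 21.2

21.2


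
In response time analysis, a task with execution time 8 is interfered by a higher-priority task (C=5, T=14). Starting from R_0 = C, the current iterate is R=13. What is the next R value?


R_next = C + ceil(R_prev / T_hp) * C_hp
ceil(13 / 14) = ceil(0.9286) = 1
Interference = 1 * 5 = 5
R_next = 8 + 5 = 13
R_next = R_prev, so the iteration has converged (response time = 13).

13


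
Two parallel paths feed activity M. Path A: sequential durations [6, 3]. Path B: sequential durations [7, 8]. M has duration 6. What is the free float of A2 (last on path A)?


ES(A2) = sum of predecessors on chain A = 6
EF(A2) = ES + duration = 6 + 3 = 9
Successor of A2 is M. ES(M) = max(sum(A), sum(B)) = max(9, 15) = 15
Free float = ES(successor) - EF(current) = 15 - 9 = 6

6


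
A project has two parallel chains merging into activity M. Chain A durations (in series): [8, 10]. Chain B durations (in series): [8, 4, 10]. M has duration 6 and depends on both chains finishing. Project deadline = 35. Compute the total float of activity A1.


Forward pass: ES(A1) = sum of predecessors on chain A = 0
EF = ES + duration = 0 + 8 = 8
Backward pass: LF(M) = deadline = 35; LS(M) = 35 - 6 = 29
LF(A1) = LS(M) - sum(successors on chain A) = 29 - 10 = 19
LS = LF - duration = 19 - 8 = 11
Total float = LS - ES = 11 - 0 = 11

11


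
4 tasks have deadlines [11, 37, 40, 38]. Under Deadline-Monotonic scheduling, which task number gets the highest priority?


Sort tasks by relative deadline (ascending):
  Task 1: deadline = 11
  Task 2: deadline = 37
  Task 4: deadline = 38
  Task 3: deadline = 40
Priority order (highest first): [1, 2, 4, 3]
Highest priority task = 1

1


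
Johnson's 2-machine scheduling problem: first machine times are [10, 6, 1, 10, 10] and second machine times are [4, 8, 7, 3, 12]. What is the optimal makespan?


Apply Johnson's rule:
  Group 1 (a <= b): [(3, 1, 7), (2, 6, 8), (5, 10, 12)]
  Group 2 (a > b): [(1, 10, 4), (4, 10, 3)]
Optimal job order: [3, 2, 5, 1, 4]
Schedule:
  Job 3: M1 done at 1, M2 done at 8
  Job 2: M1 done at 7, M2 done at 16
  Job 5: M1 done at 17, M2 done at 29
  Job 1: M1 done at 27, M2 done at 33
  Job 4: M1 done at 37, M2 done at 40
Makespan = 40

40


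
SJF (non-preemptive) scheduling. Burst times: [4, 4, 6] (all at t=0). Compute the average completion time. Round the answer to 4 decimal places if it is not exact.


SJF order (ascending): [4, 4, 6]
Completion times:
  Job 1: burst=4, C=4
  Job 2: burst=4, C=8
  Job 3: burst=6, C=14
Average completion = 26/3 = 8.6667

8.6667


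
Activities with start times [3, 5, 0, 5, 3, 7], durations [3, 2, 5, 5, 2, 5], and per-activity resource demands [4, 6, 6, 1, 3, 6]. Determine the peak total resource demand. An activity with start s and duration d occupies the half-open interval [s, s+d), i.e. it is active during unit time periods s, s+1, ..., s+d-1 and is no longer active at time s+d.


Each activity i is active on [start_i, start_i + duration_i).
Compute total resource usage per time slot:
  t=0: active resources = [6], total = 6
  t=1: active resources = [6], total = 6
  t=2: active resources = [6], total = 6
  t=3: active resources = [4, 6, 3], total = 13
  t=4: active resources = [4, 6, 3], total = 13
  t=5: active resources = [4, 6, 1], total = 11
  t=6: active resources = [6, 1], total = 7
  t=7: active resources = [1, 6], total = 7
  t=8: active resources = [1, 6], total = 7
  t=9: active resources = [1, 6], total = 7
  t=10: active resources = [6], total = 6
  t=11: active resources = [6], total = 6
Peak resource demand = 13

13


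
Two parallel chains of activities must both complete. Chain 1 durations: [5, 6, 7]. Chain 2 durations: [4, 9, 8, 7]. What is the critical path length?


Path A total = 5 + 6 + 7 = 18
Path B total = 4 + 9 + 8 + 7 = 28
Critical path = longest path = max(18, 28) = 28

28


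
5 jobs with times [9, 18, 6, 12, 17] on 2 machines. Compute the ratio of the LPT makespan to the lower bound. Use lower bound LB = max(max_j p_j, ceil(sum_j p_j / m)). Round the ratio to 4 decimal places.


LPT order: [18, 17, 12, 9, 6]
Machine loads after assignment: [33, 29]
LPT makespan = 33
Lower bound = max(max_job, ceil(total/2)) = max(18, 31) = 31
Ratio = 33 / 31 = 1.0645

1.0645


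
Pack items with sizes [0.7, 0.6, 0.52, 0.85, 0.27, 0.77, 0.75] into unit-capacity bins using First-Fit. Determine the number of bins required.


Place items sequentially using First-Fit:
  Item 0.7 -> new Bin 1
  Item 0.6 -> new Bin 2
  Item 0.52 -> new Bin 3
  Item 0.85 -> new Bin 4
  Item 0.27 -> Bin 1 (now 0.97)
  Item 0.77 -> new Bin 5
  Item 0.75 -> new Bin 6
Total bins used = 6

6


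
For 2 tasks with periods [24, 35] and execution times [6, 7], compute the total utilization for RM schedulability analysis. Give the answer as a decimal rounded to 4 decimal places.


Compute individual utilizations (exact fractions):
  Task 1: C/T = 6/24 = 1/4 (approx. 0.25)
  Task 2: C/T = 7/35 = 1/5 (approx. 0.2)
Total utilization U = 1/4 + 1/5 = 9/20
Rounded to 4 decimal places: U = 0.4500
RM (Liu & Layland) bound for 2 tasks = 0.828427; compare with U = 9/20 (approx. 0.450000)
U <= bound, so schedulable by RM sufficient condition.

0.4500


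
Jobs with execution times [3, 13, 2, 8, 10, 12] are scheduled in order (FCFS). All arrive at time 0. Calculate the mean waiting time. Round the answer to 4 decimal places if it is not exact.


FCFS order (as given): [3, 13, 2, 8, 10, 12]
Waiting times:
  Job 1: wait = 0
  Job 2: wait = 3
  Job 3: wait = 16
  Job 4: wait = 18
  Job 5: wait = 26
  Job 6: wait = 36
Sum of waiting times = 99
Average waiting time = 99/6 = 16.5

16.5


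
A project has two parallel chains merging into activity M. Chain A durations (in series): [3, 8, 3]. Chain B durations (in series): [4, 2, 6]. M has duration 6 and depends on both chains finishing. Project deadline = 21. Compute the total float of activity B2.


Forward pass: ES(B2) = sum of predecessors on chain B = 4
EF = ES + duration = 4 + 2 = 6
Backward pass: LF(M) = deadline = 21; LS(M) = 21 - 6 = 15
LF(B2) = LS(M) - sum(successors on chain B) = 15 - 6 = 9
LS = LF - duration = 9 - 2 = 7
Total float = LS - ES = 7 - 4 = 3

3


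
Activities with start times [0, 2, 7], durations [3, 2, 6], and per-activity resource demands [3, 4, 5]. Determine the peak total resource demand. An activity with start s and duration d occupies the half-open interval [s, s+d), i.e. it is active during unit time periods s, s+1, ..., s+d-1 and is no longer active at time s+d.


Each activity i is active on [start_i, start_i + duration_i).
Compute total resource usage per time slot:
  t=0: active resources = [3], total = 3
  t=1: active resources = [3], total = 3
  t=2: active resources = [3, 4], total = 7
  t=3: active resources = [4], total = 4
  t=4: active resources = [], total = 0
  t=5: active resources = [], total = 0
  t=6: active resources = [], total = 0
  t=7: active resources = [5], total = 5
  t=8: active resources = [5], total = 5
  t=9: active resources = [5], total = 5
  t=10: active resources = [5], total = 5
  t=11: active resources = [5], total = 5
  t=12: active resources = [5], total = 5
Peak resource demand = 7

7


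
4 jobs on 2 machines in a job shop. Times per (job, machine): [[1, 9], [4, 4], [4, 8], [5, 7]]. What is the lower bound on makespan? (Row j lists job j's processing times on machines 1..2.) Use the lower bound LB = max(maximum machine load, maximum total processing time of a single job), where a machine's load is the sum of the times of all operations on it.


Machine loads:
  Machine 1: 1 + 4 + 4 + 5 = 14
  Machine 2: 9 + 4 + 8 + 7 = 28
Max machine load = 28
Job totals:
  Job 1: 10
  Job 2: 8
  Job 3: 12
  Job 4: 12
Max job total = 12
Lower bound = max(28, 12) = 28

28


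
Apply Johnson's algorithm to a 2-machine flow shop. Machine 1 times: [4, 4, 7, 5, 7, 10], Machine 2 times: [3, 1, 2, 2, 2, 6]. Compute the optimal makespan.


Apply Johnson's rule:
  Group 1 (a <= b): []
  Group 2 (a > b): [(6, 10, 6), (1, 4, 3), (3, 7, 2), (4, 5, 2), (5, 7, 2), (2, 4, 1)]
Optimal job order: [6, 1, 3, 4, 5, 2]
Schedule:
  Job 6: M1 done at 10, M2 done at 16
  Job 1: M1 done at 14, M2 done at 19
  Job 3: M1 done at 21, M2 done at 23
  Job 4: M1 done at 26, M2 done at 28
  Job 5: M1 done at 33, M2 done at 35
  Job 2: M1 done at 37, M2 done at 38
Makespan = 38

38


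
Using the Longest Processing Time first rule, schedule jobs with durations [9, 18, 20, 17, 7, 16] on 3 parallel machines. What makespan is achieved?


Sort jobs in decreasing order (LPT): [20, 18, 17, 16, 9, 7]
Assign each job to the least loaded machine:
  Machine 1: jobs [20, 7], load = 27
  Machine 2: jobs [18, 9], load = 27
  Machine 3: jobs [17, 16], load = 33
Makespan = max load = 33

33


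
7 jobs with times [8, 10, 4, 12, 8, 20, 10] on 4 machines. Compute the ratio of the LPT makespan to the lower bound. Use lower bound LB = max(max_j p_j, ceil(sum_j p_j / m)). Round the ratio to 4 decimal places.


LPT order: [20, 12, 10, 10, 8, 8, 4]
Machine loads after assignment: [20, 16, 18, 18]
LPT makespan = 20
Lower bound = max(max_job, ceil(total/4)) = max(20, 18) = 20
Ratio = 20 / 20 = 1.0

1.0


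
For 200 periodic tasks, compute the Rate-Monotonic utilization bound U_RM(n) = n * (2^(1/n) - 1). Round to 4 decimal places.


Compute 2^(1/200) = 1.0034717485
Subtract 1: 1.0034717485 - 1 = 0.0034717485
Multiply by n: 200 * 0.0034717485 = 0.6943497000
Round to 4 dp: 0.6943

0.6943


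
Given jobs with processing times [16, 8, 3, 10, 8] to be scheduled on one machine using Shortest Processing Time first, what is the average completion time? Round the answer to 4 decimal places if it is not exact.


Sort jobs by processing time (SPT order): [3, 8, 8, 10, 16]
Compute completion times sequentially:
  Job 1: processing = 3, completes at 3
  Job 2: processing = 8, completes at 11
  Job 3: processing = 8, completes at 19
  Job 4: processing = 10, completes at 29
  Job 5: processing = 16, completes at 45
Sum of completion times = 107
Average completion time = 107/5 = 21.4

21.4


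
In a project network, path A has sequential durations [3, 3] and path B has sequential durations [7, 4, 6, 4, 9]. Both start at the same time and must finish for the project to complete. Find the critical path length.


Path A total = 3 + 3 = 6
Path B total = 7 + 4 + 6 + 4 + 9 = 30
Critical path = longest path = max(6, 30) = 30

30


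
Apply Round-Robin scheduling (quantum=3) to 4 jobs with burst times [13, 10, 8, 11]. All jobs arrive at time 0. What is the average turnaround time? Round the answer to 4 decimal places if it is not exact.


Time quantum = 3
Execution trace:
  J1 runs 3 units, time = 3
  J2 runs 3 units, time = 6
  J3 runs 3 units, time = 9
  J4 runs 3 units, time = 12
  J1 runs 3 units, time = 15
  J2 runs 3 units, time = 18
  J3 runs 3 units, time = 21
  J4 runs 3 units, time = 24
  J1 runs 3 units, time = 27
  J2 runs 3 units, time = 30
  J3 runs 2 units, time = 32
  J4 runs 3 units, time = 35
  J1 runs 3 units, time = 38
  J2 runs 1 units, time = 39
  J4 runs 2 units, time = 41
  J1 runs 1 units, time = 42
Finish times: [42, 39, 32, 41]
Average turnaround = 154/4 = 38.5

38.5


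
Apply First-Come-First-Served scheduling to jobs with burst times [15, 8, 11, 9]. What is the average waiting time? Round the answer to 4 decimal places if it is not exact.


FCFS order (as given): [15, 8, 11, 9]
Waiting times:
  Job 1: wait = 0
  Job 2: wait = 15
  Job 3: wait = 23
  Job 4: wait = 34
Sum of waiting times = 72
Average waiting time = 72/4 = 18.0

18.0


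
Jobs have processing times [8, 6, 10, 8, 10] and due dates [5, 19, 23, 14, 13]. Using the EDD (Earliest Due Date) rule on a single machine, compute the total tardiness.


Sort by due date (EDD order): [(8, 5), (10, 13), (8, 14), (6, 19), (10, 23)]
Compute completion times and tardiness:
  Job 1: p=8, d=5, C=8, tardiness=max(0,8-5)=3
  Job 2: p=10, d=13, C=18, tardiness=max(0,18-13)=5
  Job 3: p=8, d=14, C=26, tardiness=max(0,26-14)=12
  Job 4: p=6, d=19, C=32, tardiness=max(0,32-19)=13
  Job 5: p=10, d=23, C=42, tardiness=max(0,42-23)=19
Total tardiness = 52

52


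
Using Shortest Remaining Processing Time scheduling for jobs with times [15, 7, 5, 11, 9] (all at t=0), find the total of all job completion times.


Since all jobs arrive at t=0, SRPT equals SPT ordering.
SPT order: [5, 7, 9, 11, 15]
Completion times:
  Job 1: p=5, C=5
  Job 2: p=7, C=12
  Job 3: p=9, C=21
  Job 4: p=11, C=32
  Job 5: p=15, C=47
Total completion time = 5 + 12 + 21 + 32 + 47 = 117

117


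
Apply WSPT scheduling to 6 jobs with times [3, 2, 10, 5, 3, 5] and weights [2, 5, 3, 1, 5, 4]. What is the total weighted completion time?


Compute p/w ratios and sort ascending (WSPT): [(2, 5), (3, 5), (5, 4), (3, 2), (10, 3), (5, 1)]
Compute weighted completion times:
  Job (p=2,w=5): C=2, w*C=5*2=10
  Job (p=3,w=5): C=5, w*C=5*5=25
  Job (p=5,w=4): C=10, w*C=4*10=40
  Job (p=3,w=2): C=13, w*C=2*13=26
  Job (p=10,w=3): C=23, w*C=3*23=69
  Job (p=5,w=1): C=28, w*C=1*28=28
Total weighted completion time = 198

198


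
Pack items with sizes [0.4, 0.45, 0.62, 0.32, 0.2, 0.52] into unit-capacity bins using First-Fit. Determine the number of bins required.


Place items sequentially using First-Fit:
  Item 0.4 -> new Bin 1
  Item 0.45 -> Bin 1 (now 0.85)
  Item 0.62 -> new Bin 2
  Item 0.32 -> Bin 2 (now 0.94)
  Item 0.2 -> new Bin 3
  Item 0.52 -> Bin 3 (now 0.72)
Total bins used = 3

3


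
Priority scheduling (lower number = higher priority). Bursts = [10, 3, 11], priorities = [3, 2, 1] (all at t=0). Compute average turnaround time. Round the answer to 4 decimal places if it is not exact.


Sort by priority (ascending = highest first):
Order: [(1, 11), (2, 3), (3, 10)]
Completion times:
  Priority 1, burst=11, C=11
  Priority 2, burst=3, C=14
  Priority 3, burst=10, C=24
Average turnaround = 49/3 = 16.3333

16.3333


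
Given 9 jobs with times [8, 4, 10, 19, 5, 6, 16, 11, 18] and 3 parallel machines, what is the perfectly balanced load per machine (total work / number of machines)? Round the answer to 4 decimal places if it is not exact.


Total processing time = 8 + 4 + 10 + 19 + 5 + 6 + 16 + 11 + 18 = 97
Number of machines = 3
Ideal balanced load = 97 / 3 = 32.3333

32.3333


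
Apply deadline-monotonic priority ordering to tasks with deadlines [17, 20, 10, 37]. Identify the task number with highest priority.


Sort tasks by relative deadline (ascending):
  Task 3: deadline = 10
  Task 1: deadline = 17
  Task 2: deadline = 20
  Task 4: deadline = 37
Priority order (highest first): [3, 1, 2, 4]
Highest priority task = 3

3


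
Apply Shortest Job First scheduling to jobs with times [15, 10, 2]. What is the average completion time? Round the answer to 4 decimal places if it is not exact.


SJF order (ascending): [2, 10, 15]
Completion times:
  Job 1: burst=2, C=2
  Job 2: burst=10, C=12
  Job 3: burst=15, C=27
Average completion = 41/3 = 13.6667

13.6667


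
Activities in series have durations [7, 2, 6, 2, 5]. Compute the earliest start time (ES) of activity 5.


Activity 5 starts after activities 1 through 4 complete.
Predecessor durations: [7, 2, 6, 2]
ES = 7 + 2 + 6 + 2 = 17

17


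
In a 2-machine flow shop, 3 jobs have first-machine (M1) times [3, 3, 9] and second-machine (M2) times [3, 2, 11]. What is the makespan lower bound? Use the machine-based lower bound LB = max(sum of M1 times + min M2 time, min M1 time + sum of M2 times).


LB1 = sum(M1 times) + min(M2 times) = 15 + 2 = 17
LB2 = min(M1 times) + sum(M2 times) = 3 + 16 = 19
Lower bound = max(LB1, LB2) = max(17, 19) = 19

19


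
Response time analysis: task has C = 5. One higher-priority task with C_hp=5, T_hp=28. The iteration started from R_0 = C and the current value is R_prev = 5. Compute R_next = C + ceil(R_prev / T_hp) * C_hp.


R_next = C + ceil(R_prev / T_hp) * C_hp
ceil(5 / 28) = ceil(0.1786) = 1
Interference = 1 * 5 = 5
R_next = 5 + 5 = 10

10


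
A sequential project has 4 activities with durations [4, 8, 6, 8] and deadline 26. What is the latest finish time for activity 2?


LF(activity 2) = deadline - sum of successor durations
Successors: activities 3 through 4 with durations [6, 8]
Sum of successor durations = 14
LF = 26 - 14 = 12

12


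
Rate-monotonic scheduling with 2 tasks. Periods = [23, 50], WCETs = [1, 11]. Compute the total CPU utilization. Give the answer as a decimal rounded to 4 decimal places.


Compute individual utilizations (exact fractions):
  Task 1: C/T = 1/23 (approx. 0.0435)
  Task 2: C/T = 11/50 (approx. 0.22)
Total utilization U = 1/23 + 11/50 = 303/1150
Rounded to 4 decimal places: U = 0.2635
RM (Liu & Layland) bound for 2 tasks = 0.828427; compare with U = 303/1150 (approx. 0.263478)
U <= bound, so schedulable by RM sufficient condition.

0.2635


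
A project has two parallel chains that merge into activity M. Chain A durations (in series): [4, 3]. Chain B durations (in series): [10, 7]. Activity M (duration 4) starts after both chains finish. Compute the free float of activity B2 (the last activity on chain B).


ES(B2) = sum of predecessors on chain B = 10
EF(B2) = ES + duration = 10 + 7 = 17
Successor of B2 is M. ES(M) = max(sum(A), sum(B)) = max(7, 17) = 17
Free float = ES(successor) - EF(current) = 17 - 17 = 0

0


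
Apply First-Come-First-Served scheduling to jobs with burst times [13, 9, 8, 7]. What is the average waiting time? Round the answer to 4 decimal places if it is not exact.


FCFS order (as given): [13, 9, 8, 7]
Waiting times:
  Job 1: wait = 0
  Job 2: wait = 13
  Job 3: wait = 22
  Job 4: wait = 30
Sum of waiting times = 65
Average waiting time = 65/4 = 16.25

16.25


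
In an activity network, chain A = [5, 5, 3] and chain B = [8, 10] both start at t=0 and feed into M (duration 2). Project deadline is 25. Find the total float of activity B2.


Forward pass: ES(B2) = sum of predecessors on chain B = 8
EF = ES + duration = 8 + 10 = 18
Backward pass: LF(M) = deadline = 25; LS(M) = 25 - 2 = 23
LF(B2) = LS(M) - sum(successors on chain B) = 23 - 0 = 23
LS = LF - duration = 23 - 10 = 13
Total float = LS - ES = 13 - 8 = 5

5


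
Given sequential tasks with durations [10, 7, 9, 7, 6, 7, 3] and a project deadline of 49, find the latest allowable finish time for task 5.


LF(activity 5) = deadline - sum of successor durations
Successors: activities 6 through 7 with durations [7, 3]
Sum of successor durations = 10
LF = 49 - 10 = 39

39


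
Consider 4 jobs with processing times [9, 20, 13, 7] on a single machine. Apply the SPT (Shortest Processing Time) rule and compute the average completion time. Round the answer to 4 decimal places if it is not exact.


Sort jobs by processing time (SPT order): [7, 9, 13, 20]
Compute completion times sequentially:
  Job 1: processing = 7, completes at 7
  Job 2: processing = 9, completes at 16
  Job 3: processing = 13, completes at 29
  Job 4: processing = 20, completes at 49
Sum of completion times = 101
Average completion time = 101/4 = 25.25

25.25


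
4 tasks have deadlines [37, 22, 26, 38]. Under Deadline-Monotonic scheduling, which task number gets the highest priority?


Sort tasks by relative deadline (ascending):
  Task 2: deadline = 22
  Task 3: deadline = 26
  Task 1: deadline = 37
  Task 4: deadline = 38
Priority order (highest first): [2, 3, 1, 4]
Highest priority task = 2

2


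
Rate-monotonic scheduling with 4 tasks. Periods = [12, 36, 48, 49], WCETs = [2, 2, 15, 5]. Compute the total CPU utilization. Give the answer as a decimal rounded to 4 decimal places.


Compute individual utilizations (exact fractions):
  Task 1: C/T = 2/12 = 1/6 (approx. 0.1667)
  Task 2: C/T = 2/36 = 1/18 (approx. 0.0556)
  Task 3: C/T = 15/48 = 5/16 (approx. 0.3125)
  Task 4: C/T = 5/49 (approx. 0.102)
Total utilization U = 1/6 + 1/18 + 5/16 + 5/49 = 4493/7056
Rounded to 4 decimal places: U = 0.6368
RM (Liu & Layland) bound for 4 tasks = 0.756828; compare with U = 4493/7056 (approx. 0.636763)
U <= bound, so schedulable by RM sufficient condition.

0.6368


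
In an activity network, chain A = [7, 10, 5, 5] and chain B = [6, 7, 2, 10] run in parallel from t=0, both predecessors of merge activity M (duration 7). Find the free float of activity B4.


ES(B4) = sum of predecessors on chain B = 15
EF(B4) = ES + duration = 15 + 10 = 25
Successor of B4 is M. ES(M) = max(sum(A), sum(B)) = max(27, 25) = 27
Free float = ES(successor) - EF(current) = 27 - 25 = 2

2


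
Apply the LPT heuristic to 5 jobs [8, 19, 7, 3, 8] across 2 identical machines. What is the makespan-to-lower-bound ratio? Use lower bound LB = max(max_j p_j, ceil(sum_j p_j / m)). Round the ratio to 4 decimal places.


LPT order: [19, 8, 8, 7, 3]
Machine loads after assignment: [22, 23]
LPT makespan = 23
Lower bound = max(max_job, ceil(total/2)) = max(19, 23) = 23
Ratio = 23 / 23 = 1.0

1.0


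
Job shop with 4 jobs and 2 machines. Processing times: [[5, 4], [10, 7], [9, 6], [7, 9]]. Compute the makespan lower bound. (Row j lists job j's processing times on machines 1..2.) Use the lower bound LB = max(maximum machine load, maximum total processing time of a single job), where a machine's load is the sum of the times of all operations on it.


Machine loads:
  Machine 1: 5 + 10 + 9 + 7 = 31
  Machine 2: 4 + 7 + 6 + 9 = 26
Max machine load = 31
Job totals:
  Job 1: 9
  Job 2: 17
  Job 3: 15
  Job 4: 16
Max job total = 17
Lower bound = max(31, 17) = 31

31


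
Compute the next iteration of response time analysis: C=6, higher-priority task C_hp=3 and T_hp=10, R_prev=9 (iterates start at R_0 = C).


R_next = C + ceil(R_prev / T_hp) * C_hp
ceil(9 / 10) = ceil(0.9) = 1
Interference = 1 * 3 = 3
R_next = 6 + 3 = 9
R_next = R_prev, so the iteration has converged (response time = 9).

9


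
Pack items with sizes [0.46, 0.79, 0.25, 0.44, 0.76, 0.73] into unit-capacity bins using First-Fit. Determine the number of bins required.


Place items sequentially using First-Fit:
  Item 0.46 -> new Bin 1
  Item 0.79 -> new Bin 2
  Item 0.25 -> Bin 1 (now 0.71)
  Item 0.44 -> new Bin 3
  Item 0.76 -> new Bin 4
  Item 0.73 -> new Bin 5
Total bins used = 5

5


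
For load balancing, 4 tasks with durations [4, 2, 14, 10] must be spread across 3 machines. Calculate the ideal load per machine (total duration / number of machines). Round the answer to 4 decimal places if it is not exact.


Total processing time = 4 + 2 + 14 + 10 = 30
Number of machines = 3
Ideal balanced load = 30 / 3 = 10.0

10.0


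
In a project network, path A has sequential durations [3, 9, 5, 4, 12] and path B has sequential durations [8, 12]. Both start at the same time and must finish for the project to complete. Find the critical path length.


Path A total = 3 + 9 + 5 + 4 + 12 = 33
Path B total = 8 + 12 = 20
Critical path = longest path = max(33, 20) = 33

33


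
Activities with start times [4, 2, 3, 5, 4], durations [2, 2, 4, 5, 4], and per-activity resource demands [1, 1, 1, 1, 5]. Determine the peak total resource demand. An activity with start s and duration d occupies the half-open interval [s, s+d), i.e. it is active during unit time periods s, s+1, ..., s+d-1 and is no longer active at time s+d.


Each activity i is active on [start_i, start_i + duration_i).
Compute total resource usage per time slot:
  t=0: active resources = [], total = 0
  t=1: active resources = [], total = 0
  t=2: active resources = [1], total = 1
  t=3: active resources = [1, 1], total = 2
  t=4: active resources = [1, 1, 5], total = 7
  t=5: active resources = [1, 1, 1, 5], total = 8
  t=6: active resources = [1, 1, 5], total = 7
  t=7: active resources = [1, 5], total = 6
  t=8: active resources = [1], total = 1
  t=9: active resources = [1], total = 1
Peak resource demand = 8

8


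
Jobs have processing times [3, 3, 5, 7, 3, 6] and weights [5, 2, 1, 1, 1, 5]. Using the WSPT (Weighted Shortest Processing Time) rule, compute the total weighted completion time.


Compute p/w ratios and sort ascending (WSPT): [(3, 5), (6, 5), (3, 2), (3, 1), (5, 1), (7, 1)]
Compute weighted completion times:
  Job (p=3,w=5): C=3, w*C=5*3=15
  Job (p=6,w=5): C=9, w*C=5*9=45
  Job (p=3,w=2): C=12, w*C=2*12=24
  Job (p=3,w=1): C=15, w*C=1*15=15
  Job (p=5,w=1): C=20, w*C=1*20=20
  Job (p=7,w=1): C=27, w*C=1*27=27
Total weighted completion time = 146

146
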